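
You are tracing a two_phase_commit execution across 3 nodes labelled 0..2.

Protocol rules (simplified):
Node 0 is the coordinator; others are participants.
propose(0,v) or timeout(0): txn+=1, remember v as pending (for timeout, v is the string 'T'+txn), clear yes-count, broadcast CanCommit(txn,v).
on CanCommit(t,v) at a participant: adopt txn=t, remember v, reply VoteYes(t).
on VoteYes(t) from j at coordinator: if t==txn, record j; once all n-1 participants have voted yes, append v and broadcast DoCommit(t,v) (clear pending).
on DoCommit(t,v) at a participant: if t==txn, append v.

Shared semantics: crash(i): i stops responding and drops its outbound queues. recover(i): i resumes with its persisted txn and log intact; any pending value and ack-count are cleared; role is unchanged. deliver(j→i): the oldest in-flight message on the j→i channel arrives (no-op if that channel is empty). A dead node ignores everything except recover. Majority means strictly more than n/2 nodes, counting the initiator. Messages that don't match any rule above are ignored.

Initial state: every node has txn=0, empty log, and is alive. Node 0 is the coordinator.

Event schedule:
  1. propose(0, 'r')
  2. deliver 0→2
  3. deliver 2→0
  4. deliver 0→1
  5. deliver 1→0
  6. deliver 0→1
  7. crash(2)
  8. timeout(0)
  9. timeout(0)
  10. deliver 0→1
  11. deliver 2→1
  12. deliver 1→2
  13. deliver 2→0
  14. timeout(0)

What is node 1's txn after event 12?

2

[1] propose(0,'r') → N0(coor t1 [-])
[2] deliver 0→2 → N2(part t1 [-])
[3] deliver 2→0 → ∅
[4] deliver 0→1 → N1(part t1 [-])
[5] deliver 1→0 → N0(coor t1 [r])
[6] deliver 0→1 → N1(part t1 [r])
[7] crash(2) → N2(✗part t1 [-])
[8] timeout(0) → N0(coor t2 [r])
[9] timeout(0) → N0(coor t3 [r])
[10] deliver 0→1 → N1(part t2 [r])
[11] deliver 2→1 → ∅
[12] deliver 1→2 → ∅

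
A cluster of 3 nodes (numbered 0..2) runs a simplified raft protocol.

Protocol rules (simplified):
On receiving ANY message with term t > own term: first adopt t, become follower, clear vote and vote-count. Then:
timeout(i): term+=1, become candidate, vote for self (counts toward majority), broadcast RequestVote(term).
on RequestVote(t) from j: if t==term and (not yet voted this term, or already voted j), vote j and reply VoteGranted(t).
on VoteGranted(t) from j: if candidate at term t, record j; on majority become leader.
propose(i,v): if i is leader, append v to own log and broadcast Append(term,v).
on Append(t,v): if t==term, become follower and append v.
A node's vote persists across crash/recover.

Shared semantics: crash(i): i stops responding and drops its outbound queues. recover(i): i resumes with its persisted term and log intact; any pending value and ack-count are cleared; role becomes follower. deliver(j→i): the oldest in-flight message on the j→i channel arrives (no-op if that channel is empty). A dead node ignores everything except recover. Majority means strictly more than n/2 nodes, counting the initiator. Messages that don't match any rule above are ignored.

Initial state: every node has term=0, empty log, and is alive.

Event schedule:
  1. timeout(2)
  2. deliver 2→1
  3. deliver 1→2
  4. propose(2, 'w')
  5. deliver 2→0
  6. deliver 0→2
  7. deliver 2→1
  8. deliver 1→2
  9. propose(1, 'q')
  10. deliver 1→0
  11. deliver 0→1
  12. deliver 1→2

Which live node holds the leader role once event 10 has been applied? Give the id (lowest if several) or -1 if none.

1. timeout(2):  <2:cand t1 ->
2. deliver 2→1:  <1:foll t1 ->
3. deliver 1→2:  <2:lead t1 ->
4. propose(2,'w'):  <2:lead t1 w>
5. deliver 2→0:  <0:foll t1 ->
6. deliver 0→2:  nop
7. deliver 2→1:  <1:foll t1 w>
8. deliver 1→2:  nop
9. propose(1,'q'):  nop
10. deliver 1→0:  nop

2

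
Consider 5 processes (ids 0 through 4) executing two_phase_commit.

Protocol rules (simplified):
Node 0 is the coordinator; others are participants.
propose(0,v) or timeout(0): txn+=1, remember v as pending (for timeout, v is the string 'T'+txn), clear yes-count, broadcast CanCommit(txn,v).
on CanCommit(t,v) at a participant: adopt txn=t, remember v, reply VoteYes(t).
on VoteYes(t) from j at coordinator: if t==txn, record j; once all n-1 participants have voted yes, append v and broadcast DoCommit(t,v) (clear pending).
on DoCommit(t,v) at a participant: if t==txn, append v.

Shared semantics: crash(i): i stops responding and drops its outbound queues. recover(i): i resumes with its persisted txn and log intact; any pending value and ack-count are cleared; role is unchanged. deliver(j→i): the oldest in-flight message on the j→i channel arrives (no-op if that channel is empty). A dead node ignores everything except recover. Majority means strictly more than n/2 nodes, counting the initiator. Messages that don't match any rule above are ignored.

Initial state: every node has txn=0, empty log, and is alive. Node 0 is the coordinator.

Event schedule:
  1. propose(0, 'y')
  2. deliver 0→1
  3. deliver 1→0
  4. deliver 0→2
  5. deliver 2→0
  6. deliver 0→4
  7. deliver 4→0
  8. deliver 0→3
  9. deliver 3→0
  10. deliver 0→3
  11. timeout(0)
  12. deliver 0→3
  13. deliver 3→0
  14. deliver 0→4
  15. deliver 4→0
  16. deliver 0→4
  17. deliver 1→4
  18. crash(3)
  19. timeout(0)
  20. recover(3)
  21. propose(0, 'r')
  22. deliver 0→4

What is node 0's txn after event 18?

2

[1] propose(0,'y') → N0(coor t1 [-])
[2] deliver 0→1 → N1(part t1 [-])
[3] deliver 1→0 → ∅
[4] deliver 0→2 → N2(part t1 [-])
[5] deliver 2→0 → ∅
[6] deliver 0→4 → N4(part t1 [-])
[7] deliver 4→0 → ∅
[8] deliver 0→3 → N3(part t1 [-])
[9] deliver 3→0 → N0(coor t1 [y])
[10] deliver 0→3 → N3(part t1 [y])
[11] timeout(0) → N0(coor t2 [y])
[12] deliver 0→3 → N3(part t2 [y])
[13] deliver 3→0 → ∅
[14] deliver 0→4 → N4(part t1 [y])
[15] deliver 4→0 → ∅
[16] deliver 0→4 → N4(part t2 [y])
[17] deliver 1→4 → ∅
[18] crash(3) → N3(✗part t2 [y])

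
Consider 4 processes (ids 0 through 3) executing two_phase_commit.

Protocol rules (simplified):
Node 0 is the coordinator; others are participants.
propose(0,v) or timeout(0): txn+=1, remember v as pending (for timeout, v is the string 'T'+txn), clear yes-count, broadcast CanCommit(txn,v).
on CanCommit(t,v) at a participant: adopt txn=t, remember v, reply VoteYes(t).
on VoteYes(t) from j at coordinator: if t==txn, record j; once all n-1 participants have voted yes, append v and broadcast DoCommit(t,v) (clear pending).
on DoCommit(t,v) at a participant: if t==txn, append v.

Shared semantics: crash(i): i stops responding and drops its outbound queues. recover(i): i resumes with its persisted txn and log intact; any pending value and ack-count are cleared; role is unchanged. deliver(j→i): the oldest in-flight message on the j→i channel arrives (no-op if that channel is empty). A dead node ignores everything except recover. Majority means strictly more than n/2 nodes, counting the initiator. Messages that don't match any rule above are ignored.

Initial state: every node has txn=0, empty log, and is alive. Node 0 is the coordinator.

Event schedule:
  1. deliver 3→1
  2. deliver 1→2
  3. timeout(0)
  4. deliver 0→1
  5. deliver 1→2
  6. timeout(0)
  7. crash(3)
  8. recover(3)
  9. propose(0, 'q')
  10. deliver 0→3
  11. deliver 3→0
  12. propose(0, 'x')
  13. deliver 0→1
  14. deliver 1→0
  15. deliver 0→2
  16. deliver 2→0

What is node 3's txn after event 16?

1

step 1 deliver 3→1: —
step 2 deliver 1→2: —
step 3 timeout(0): 0={coor,t=1,log=-}
step 4 deliver 0→1: 1={part,t=1,log=-}
step 5 deliver 1→2: —
step 6 timeout(0): 0={coor,t=2,log=-}
step 7 crash(3): 3={✗part,t=0,log=-}
step 8 recover(3): 3={part,t=0,log=-}
step 9 propose(0,'q'): 0={coor,t=3,log=-}
step 10 deliver 0→3: 3={part,t=1,log=-}
step 11 deliver 3→0: —
step 12 propose(0,'x'): 0={coor,t=4,log=-}
step 13 deliver 0→1: 1={part,t=2,log=-}
step 14 deliver 1→0: —
step 15 deliver 0→2: 2={part,t=1,log=-}
step 16 deliver 2→0: —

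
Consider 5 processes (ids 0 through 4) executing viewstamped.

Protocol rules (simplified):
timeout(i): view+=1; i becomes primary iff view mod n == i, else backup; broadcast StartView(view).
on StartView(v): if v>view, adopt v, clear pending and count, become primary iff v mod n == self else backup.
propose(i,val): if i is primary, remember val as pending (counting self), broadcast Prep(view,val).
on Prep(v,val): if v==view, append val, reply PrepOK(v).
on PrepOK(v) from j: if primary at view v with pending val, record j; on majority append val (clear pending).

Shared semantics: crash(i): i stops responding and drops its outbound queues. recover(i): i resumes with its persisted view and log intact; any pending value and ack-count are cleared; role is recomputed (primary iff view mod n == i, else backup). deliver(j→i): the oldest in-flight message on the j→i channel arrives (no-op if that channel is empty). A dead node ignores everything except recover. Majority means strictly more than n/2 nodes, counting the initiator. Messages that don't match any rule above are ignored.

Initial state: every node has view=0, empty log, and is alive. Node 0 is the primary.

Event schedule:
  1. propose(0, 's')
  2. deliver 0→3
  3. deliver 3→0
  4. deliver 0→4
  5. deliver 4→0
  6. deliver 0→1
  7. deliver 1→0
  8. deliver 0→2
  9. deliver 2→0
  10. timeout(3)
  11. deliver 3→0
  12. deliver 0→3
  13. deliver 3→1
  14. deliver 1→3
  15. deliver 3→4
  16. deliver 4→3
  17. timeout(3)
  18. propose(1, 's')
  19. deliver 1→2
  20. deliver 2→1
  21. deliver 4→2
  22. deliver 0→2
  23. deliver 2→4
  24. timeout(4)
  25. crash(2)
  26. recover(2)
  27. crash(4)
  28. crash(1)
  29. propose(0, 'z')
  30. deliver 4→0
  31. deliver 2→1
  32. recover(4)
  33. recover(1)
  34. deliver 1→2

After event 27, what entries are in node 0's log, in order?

step 1 propose(0,'s'): —
step 2 deliver 0→3: 3={back,v=0,log=s}
step 3 deliver 3→0: —
step 4 deliver 0→4: 4={back,v=0,log=s}
step 5 deliver 4→0: 0={prim,v=0,log=s}
step 6 deliver 0→1: 1={back,v=0,log=s}
step 7 deliver 1→0: —
step 8 deliver 0→2: 2={back,v=0,log=s}
step 9 deliver 2→0: —
step 10 timeout(3): 3={back,v=1,log=s}
step 11 deliver 3→0: 0={back,v=1,log=s}
step 12 deliver 0→3: —
step 13 deliver 3→1: 1={prim,v=1,log=s}
step 14 deliver 1→3: —
step 15 deliver 3→4: 4={back,v=1,log=s}
step 16 deliver 4→3: —
step 17 timeout(3): 3={back,v=2,log=s}
step 18 propose(1,'s'): —
step 19 deliver 1→2: —
step 20 deliver 2→1: —
step 21 deliver 4→2: —
step 22 deliver 0→2: —
step 23 deliver 2→4: —
step 24 timeout(4): 4={back,v=2,log=s}
step 25 crash(2): 2={✗back,v=0,log=s}
step 26 recover(2): 2={back,v=0,log=s}
step 27 crash(4): 4={✗back,v=2,log=s}

s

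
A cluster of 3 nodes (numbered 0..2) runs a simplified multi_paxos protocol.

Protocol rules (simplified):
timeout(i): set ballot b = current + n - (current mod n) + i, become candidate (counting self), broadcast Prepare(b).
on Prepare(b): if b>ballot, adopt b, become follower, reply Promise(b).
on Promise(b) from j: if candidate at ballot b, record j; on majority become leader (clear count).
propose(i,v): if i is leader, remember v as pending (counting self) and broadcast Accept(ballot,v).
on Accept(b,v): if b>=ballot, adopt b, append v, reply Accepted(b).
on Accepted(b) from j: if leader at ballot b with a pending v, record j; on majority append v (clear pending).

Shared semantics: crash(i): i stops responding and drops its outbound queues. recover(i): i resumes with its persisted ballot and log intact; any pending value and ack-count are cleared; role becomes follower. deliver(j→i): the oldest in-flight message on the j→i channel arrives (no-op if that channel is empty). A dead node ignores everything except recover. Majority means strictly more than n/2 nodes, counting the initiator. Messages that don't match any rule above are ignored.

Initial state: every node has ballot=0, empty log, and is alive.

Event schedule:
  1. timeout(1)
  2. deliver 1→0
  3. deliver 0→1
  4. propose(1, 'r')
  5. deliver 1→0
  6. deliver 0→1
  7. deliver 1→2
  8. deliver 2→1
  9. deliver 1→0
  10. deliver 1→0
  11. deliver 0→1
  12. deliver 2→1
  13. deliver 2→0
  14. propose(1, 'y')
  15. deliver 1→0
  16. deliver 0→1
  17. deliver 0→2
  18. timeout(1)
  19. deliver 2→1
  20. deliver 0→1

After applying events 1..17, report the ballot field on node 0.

4

1. timeout(1):  <1:cand b4 ->
2. deliver 1→0:  <0:foll b4 ->
3. deliver 0→1:  <1:lead b4 ->
4. propose(1,'r'):  nop
5. deliver 1→0:  <0:foll b4 r>
6. deliver 0→1:  <1:lead b4 r>
7. deliver 1→2:  <2:foll b4 ->
8. deliver 2→1:  nop
9. deliver 1→0:  nop
10. deliver 1→0:  nop
11. deliver 0→1:  nop
12. deliver 2→1:  nop
13. deliver 2→0:  nop
14. propose(1,'y'):  nop
15. deliver 1→0:  <0:foll b4 r,y>
16. deliver 0→1:  <1:lead b4 r,y>
17. deliver 0→2:  nop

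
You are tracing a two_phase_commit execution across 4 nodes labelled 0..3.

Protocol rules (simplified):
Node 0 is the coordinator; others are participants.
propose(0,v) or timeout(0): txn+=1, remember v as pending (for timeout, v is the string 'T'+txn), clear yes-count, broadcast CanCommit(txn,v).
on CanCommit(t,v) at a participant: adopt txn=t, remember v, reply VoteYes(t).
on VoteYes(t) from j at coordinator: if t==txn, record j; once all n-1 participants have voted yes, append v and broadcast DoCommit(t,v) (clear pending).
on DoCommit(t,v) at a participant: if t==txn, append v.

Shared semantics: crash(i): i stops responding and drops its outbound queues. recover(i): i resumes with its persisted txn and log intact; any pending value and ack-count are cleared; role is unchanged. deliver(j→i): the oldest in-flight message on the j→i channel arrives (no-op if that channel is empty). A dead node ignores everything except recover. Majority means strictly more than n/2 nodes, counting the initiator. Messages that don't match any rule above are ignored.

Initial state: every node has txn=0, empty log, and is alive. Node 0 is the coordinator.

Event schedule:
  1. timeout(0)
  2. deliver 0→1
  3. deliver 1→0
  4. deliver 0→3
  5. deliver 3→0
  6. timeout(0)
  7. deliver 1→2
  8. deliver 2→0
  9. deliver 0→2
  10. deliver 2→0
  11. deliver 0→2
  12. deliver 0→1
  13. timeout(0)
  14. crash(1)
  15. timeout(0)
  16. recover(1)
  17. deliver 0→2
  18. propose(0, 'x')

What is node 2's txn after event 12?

1. timeout(0):  <0:coor t1 ->
2. deliver 0→1:  <1:part t1 ->
3. deliver 1→0:  nop
4. deliver 0→3:  <3:part t1 ->
5. deliver 3→0:  nop
6. timeout(0):  <0:coor t2 ->
7. deliver 1→2:  nop
8. deliver 2→0:  nop
9. deliver 0→2:  <2:part t1 ->
10. deliver 2→0:  nop
11. deliver 0→2:  <2:part t2 ->
12. deliver 0→1:  <1:part t2 ->

2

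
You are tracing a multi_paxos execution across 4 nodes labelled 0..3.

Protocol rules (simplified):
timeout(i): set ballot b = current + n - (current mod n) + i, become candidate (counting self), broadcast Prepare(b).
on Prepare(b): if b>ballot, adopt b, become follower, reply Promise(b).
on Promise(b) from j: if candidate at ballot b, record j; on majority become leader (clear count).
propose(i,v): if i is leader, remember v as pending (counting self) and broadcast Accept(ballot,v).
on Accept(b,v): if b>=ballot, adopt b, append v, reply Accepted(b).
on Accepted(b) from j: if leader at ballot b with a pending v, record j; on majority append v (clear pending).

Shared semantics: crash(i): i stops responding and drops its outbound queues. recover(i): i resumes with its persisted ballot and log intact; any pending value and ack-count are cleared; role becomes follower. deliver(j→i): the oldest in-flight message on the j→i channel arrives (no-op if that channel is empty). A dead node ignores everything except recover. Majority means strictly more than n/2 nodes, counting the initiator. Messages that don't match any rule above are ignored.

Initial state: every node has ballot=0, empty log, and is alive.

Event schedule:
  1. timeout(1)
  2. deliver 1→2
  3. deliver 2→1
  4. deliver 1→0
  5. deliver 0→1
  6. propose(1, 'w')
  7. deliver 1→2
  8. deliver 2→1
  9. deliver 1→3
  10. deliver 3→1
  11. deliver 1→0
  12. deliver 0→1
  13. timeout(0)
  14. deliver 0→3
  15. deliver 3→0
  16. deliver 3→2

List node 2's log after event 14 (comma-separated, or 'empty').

w

e1 timeout(1): 1[cand,b=5,-]
e2 deliver 1→2: 2[foll,b=5,-]
e3 deliver 2→1: ·
e4 deliver 1→0: 0[foll,b=5,-]
e5 deliver 0→1: 1[lead,b=5,-]
e6 propose(1,'w'): ·
e7 deliver 1→2: 2[foll,b=5,w]
e8 deliver 2→1: ·
e9 deliver 1→3: 3[foll,b=5,-]
e10 deliver 3→1: ·
e11 deliver 1→0: 0[foll,b=5,w]
e12 deliver 0→1: 1[lead,b=5,w]
e13 timeout(0): 0[cand,b=8,w]
e14 deliver 0→3: 3[foll,b=8,-]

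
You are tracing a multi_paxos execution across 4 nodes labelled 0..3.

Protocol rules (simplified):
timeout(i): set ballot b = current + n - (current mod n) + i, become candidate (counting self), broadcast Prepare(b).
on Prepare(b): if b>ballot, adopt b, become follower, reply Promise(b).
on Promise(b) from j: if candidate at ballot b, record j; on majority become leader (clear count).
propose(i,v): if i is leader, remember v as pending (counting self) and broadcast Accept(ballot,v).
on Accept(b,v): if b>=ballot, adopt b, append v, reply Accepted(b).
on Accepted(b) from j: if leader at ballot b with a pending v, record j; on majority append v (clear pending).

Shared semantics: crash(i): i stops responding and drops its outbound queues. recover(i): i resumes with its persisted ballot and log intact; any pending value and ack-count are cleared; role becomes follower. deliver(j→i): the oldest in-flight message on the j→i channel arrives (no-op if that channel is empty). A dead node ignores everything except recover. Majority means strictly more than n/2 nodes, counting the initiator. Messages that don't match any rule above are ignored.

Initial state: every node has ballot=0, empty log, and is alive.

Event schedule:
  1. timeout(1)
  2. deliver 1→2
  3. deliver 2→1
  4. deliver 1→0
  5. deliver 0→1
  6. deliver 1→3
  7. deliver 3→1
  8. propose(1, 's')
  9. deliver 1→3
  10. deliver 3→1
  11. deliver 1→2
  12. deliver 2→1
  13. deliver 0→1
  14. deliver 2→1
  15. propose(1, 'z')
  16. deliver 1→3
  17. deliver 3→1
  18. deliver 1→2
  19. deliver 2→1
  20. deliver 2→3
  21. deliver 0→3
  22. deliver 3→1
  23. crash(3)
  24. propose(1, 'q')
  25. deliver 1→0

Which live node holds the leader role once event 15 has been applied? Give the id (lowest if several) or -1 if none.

1

e1 timeout(1): 1[cand,b=5,-]
e2 deliver 1→2: 2[foll,b=5,-]
e3 deliver 2→1: ·
e4 deliver 1→0: 0[foll,b=5,-]
e5 deliver 0→1: 1[lead,b=5,-]
e6 deliver 1→3: 3[foll,b=5,-]
e7 deliver 3→1: ·
e8 propose(1,'s'): ·
e9 deliver 1→3: 3[foll,b=5,s]
e10 deliver 3→1: ·
e11 deliver 1→2: 2[foll,b=5,s]
e12 deliver 2→1: 1[lead,b=5,s]
e13 deliver 0→1: ·
e14 deliver 2→1: ·
e15 propose(1,'z'): ·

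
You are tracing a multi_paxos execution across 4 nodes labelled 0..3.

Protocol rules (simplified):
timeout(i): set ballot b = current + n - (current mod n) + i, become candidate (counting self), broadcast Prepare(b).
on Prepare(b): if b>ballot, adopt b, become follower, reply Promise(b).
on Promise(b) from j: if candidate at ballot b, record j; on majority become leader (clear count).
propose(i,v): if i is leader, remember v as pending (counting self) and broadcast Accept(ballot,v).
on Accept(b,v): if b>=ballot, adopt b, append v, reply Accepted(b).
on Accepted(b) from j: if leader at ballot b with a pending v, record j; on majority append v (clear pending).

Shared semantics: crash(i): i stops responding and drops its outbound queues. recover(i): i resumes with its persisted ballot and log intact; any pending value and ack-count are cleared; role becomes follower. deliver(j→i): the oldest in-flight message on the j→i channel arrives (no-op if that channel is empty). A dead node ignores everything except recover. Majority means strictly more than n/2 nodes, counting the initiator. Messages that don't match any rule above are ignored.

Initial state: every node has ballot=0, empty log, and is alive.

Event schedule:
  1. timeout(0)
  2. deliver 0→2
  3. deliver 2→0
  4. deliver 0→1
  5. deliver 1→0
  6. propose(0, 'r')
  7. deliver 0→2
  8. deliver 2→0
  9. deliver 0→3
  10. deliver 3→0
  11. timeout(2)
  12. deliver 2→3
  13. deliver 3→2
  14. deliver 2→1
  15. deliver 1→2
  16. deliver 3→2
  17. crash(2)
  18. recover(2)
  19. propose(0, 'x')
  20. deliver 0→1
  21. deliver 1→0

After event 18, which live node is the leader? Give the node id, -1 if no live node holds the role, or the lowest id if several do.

0

e1 timeout(0): 0[cand,b=4,-]
e2 deliver 0→2: 2[foll,b=4,-]
e3 deliver 2→0: ·
e4 deliver 0→1: 1[foll,b=4,-]
e5 deliver 1→0: 0[lead,b=4,-]
e6 propose(0,'r'): ·
e7 deliver 0→2: 2[foll,b=4,r]
e8 deliver 2→0: ·
e9 deliver 0→3: 3[foll,b=4,-]
e10 deliver 3→0: ·
e11 timeout(2): 2[cand,b=10,r]
e12 deliver 2→3: 3[foll,b=10,-]
e13 deliver 3→2: ·
e14 deliver 2→1: 1[foll,b=10,-]
e15 deliver 1→2: 2[lead,b=10,r]
e16 deliver 3→2: ·
e17 crash(2): 2[✗lead,b=10,r]
e18 recover(2): 2[foll,b=10,r]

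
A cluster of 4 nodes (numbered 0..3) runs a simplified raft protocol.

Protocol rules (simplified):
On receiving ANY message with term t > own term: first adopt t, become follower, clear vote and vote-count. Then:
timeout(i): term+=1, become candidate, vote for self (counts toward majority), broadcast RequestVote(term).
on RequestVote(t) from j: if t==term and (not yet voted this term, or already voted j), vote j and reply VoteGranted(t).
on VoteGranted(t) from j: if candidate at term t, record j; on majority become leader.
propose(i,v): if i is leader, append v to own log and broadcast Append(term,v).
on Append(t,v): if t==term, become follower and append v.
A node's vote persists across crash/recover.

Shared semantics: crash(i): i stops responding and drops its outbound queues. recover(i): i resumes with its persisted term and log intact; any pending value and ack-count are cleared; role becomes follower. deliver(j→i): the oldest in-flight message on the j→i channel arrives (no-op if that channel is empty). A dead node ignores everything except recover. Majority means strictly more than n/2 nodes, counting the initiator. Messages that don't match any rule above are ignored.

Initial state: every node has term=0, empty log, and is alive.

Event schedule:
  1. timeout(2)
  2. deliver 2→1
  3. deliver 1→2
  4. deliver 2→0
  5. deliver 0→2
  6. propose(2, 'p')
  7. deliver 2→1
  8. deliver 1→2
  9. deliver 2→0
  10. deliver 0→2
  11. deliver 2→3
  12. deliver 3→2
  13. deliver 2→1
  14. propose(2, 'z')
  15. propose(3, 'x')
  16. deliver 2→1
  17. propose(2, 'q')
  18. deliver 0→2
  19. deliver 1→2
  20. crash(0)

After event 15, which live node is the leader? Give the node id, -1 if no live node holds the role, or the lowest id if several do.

2

1. timeout(2):  <2:cand t1 ->
2. deliver 2→1:  <1:foll t1 ->
3. deliver 1→2:  nop
4. deliver 2→0:  <0:foll t1 ->
5. deliver 0→2:  <2:lead t1 ->
6. propose(2,'p'):  <2:lead t1 p>
7. deliver 2→1:  <1:foll t1 p>
8. deliver 1→2:  nop
9. deliver 2→0:  <0:foll t1 p>
10. deliver 0→2:  nop
11. deliver 2→3:  <3:foll t1 ->
12. deliver 3→2:  nop
13. deliver 2→1:  nop
14. propose(2,'z'):  <2:lead t1 p,z>
15. propose(3,'x'):  nop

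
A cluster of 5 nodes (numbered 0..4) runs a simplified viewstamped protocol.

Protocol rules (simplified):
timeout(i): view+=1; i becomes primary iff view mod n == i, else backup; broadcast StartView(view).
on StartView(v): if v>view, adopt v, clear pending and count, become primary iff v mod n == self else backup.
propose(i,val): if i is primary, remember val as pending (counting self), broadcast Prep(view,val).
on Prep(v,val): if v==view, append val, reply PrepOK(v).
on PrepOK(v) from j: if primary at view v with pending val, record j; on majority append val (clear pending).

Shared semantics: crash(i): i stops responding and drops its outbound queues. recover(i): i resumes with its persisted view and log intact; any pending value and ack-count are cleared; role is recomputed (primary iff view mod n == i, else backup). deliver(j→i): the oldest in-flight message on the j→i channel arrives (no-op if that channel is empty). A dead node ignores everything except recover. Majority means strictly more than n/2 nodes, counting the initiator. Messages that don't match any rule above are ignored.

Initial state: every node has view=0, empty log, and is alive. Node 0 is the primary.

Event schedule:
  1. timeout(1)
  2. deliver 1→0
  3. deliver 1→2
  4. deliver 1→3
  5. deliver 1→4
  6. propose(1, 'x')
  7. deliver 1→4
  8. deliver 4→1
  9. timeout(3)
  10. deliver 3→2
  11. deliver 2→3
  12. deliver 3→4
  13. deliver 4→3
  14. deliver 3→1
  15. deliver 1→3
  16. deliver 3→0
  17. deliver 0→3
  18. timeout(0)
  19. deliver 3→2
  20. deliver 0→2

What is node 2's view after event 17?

2

e1 timeout(1): 1[prim,v=1,-]
e2 deliver 1→0: 0[back,v=1,-]
e3 deliver 1→2: 2[back,v=1,-]
e4 deliver 1→3: 3[back,v=1,-]
e5 deliver 1→4: 4[back,v=1,-]
e6 propose(1,'x'): ·
e7 deliver 1→4: 4[back,v=1,x]
e8 deliver 4→1: ·
e9 timeout(3): 3[back,v=2,-]
e10 deliver 3→2: 2[prim,v=2,-]
e11 deliver 2→3: ·
e12 deliver 3→4: 4[back,v=2,x]
e13 deliver 4→3: ·
e14 deliver 3→1: 1[back,v=2,-]
e15 deliver 1→3: ·
e16 deliver 3→0: 0[back,v=2,-]
e17 deliver 0→3: ·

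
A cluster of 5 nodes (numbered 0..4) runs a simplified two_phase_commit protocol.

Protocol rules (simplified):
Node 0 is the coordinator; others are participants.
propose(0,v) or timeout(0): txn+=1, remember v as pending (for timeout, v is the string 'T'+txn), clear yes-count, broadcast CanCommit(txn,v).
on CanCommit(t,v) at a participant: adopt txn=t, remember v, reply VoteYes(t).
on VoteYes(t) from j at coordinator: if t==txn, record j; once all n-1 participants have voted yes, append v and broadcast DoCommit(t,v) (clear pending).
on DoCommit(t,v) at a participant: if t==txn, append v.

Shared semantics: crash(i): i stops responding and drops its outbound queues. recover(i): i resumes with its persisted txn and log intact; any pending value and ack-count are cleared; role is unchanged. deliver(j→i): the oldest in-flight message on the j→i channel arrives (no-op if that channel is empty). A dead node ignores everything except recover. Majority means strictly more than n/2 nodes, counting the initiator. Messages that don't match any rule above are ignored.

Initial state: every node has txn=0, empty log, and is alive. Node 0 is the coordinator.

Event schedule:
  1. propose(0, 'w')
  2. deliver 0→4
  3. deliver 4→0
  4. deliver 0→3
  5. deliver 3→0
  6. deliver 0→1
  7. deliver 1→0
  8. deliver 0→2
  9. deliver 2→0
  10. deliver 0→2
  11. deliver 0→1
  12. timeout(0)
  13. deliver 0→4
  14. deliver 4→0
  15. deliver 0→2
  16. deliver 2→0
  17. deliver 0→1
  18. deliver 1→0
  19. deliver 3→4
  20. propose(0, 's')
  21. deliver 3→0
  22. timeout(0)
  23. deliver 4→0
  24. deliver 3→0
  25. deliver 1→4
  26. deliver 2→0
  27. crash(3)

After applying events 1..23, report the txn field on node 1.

2

[1] propose(0,'w') → N0(coor t1 [-])
[2] deliver 0→4 → N4(part t1 [-])
[3] deliver 4→0 → ∅
[4] deliver 0→3 → N3(part t1 [-])
[5] deliver 3→0 → ∅
[6] deliver 0→1 → N1(part t1 [-])
[7] deliver 1→0 → ∅
[8] deliver 0→2 → N2(part t1 [-])
[9] deliver 2→0 → N0(coor t1 [w])
[10] deliver 0→2 → N2(part t1 [w])
[11] deliver 0→1 → N1(part t1 [w])
[12] timeout(0) → N0(coor t2 [w])
[13] deliver 0→4 → N4(part t1 [w])
[14] deliver 4→0 → ∅
[15] deliver 0→2 → N2(part t2 [w])
[16] deliver 2→0 → ∅
[17] deliver 0→1 → N1(part t2 [w])
[18] deliver 1→0 → ∅
[19] deliver 3→4 → ∅
[20] propose(0,'s') → N0(coor t3 [w])
[21] deliver 3→0 → ∅
[22] timeout(0) → N0(coor t4 [w])
[23] deliver 4→0 → ∅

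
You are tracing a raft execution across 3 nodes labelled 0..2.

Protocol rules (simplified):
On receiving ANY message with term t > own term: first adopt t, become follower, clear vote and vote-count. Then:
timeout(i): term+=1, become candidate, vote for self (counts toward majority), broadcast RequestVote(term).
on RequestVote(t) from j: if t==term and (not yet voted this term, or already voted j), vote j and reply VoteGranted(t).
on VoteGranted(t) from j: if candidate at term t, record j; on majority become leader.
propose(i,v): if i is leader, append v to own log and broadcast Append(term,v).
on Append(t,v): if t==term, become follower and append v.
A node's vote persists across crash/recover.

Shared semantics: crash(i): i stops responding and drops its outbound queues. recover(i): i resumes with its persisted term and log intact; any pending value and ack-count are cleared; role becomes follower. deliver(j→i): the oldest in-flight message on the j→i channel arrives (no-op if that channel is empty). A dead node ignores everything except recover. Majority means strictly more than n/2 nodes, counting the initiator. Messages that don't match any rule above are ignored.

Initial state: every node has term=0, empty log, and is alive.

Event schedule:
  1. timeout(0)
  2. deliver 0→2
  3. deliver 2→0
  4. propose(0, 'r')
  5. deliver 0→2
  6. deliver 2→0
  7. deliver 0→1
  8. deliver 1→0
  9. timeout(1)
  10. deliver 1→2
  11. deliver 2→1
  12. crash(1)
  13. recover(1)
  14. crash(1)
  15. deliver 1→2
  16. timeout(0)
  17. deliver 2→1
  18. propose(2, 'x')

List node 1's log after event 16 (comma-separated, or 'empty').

after 1 — timeout(0): n0:cand/t1/[-]
after 2 — deliver 0→2: n2:foll/t1/[-]
after 3 — deliver 2→0: n0:lead/t1/[-]
after 4 — propose(0,'r'): n0:lead/t1/[r]
after 5 — deliver 0→2: n2:foll/t1/[r]
after 6 — deliver 2→0: ·
after 7 — deliver 0→1: n1:foll/t1/[-]
after 8 — deliver 1→0: ·
after 9 — timeout(1): n1:cand/t2/[-]
after 10 — deliver 1→2: n2:foll/t2/[r]
after 11 — deliver 2→1: n1:lead/t2/[-]
after 12 — crash(1): n1:✗lead/t2/[-]
after 13 — recover(1): n1:foll/t2/[-]
after 14 — crash(1): n1:✗foll/t2/[-]
after 15 — deliver 1→2: ·
after 16 — timeout(0): n0:cand/t2/[r]

empty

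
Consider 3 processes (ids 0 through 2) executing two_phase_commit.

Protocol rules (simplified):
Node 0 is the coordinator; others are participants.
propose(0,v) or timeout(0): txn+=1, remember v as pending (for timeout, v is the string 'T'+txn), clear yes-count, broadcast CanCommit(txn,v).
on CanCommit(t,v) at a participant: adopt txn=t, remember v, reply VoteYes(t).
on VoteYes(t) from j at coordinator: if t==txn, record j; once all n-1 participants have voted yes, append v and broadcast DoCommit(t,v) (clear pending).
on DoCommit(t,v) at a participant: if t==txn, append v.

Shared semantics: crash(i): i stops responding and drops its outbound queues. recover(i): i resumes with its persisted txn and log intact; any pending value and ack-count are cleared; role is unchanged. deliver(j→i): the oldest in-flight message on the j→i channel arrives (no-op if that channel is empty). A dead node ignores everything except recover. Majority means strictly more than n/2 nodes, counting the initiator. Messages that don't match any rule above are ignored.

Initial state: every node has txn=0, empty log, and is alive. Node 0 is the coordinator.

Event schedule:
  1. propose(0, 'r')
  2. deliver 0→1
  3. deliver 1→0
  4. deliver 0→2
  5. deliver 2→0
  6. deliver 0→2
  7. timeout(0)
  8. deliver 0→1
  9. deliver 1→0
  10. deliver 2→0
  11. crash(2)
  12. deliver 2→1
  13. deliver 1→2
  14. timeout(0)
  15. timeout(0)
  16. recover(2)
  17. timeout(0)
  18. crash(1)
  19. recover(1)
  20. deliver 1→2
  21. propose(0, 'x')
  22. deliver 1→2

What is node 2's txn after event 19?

after 1 — propose(0,'r'): n0:coor/t1/[-]
after 2 — deliver 0→1: n1:part/t1/[-]
after 3 — deliver 1→0: ·
after 4 — deliver 0→2: n2:part/t1/[-]
after 5 — deliver 2→0: n0:coor/t1/[r]
after 6 — deliver 0→2: n2:part/t1/[r]
after 7 — timeout(0): n0:coor/t2/[r]
after 8 — deliver 0→1: n1:part/t1/[r]
after 9 — deliver 1→0: ·
after 10 — deliver 2→0: ·
after 11 — crash(2): n2:✗part/t1/[r]
after 12 — deliver 2→1: ·
after 13 — deliver 1→2: ·
after 14 — timeout(0): n0:coor/t3/[r]
after 15 — timeout(0): n0:coor/t4/[r]
after 16 — recover(2): n2:part/t1/[r]
after 17 — timeout(0): n0:coor/t5/[r]
after 18 — crash(1): n1:✗part/t1/[r]
after 19 — recover(1): n1:part/t1/[r]

1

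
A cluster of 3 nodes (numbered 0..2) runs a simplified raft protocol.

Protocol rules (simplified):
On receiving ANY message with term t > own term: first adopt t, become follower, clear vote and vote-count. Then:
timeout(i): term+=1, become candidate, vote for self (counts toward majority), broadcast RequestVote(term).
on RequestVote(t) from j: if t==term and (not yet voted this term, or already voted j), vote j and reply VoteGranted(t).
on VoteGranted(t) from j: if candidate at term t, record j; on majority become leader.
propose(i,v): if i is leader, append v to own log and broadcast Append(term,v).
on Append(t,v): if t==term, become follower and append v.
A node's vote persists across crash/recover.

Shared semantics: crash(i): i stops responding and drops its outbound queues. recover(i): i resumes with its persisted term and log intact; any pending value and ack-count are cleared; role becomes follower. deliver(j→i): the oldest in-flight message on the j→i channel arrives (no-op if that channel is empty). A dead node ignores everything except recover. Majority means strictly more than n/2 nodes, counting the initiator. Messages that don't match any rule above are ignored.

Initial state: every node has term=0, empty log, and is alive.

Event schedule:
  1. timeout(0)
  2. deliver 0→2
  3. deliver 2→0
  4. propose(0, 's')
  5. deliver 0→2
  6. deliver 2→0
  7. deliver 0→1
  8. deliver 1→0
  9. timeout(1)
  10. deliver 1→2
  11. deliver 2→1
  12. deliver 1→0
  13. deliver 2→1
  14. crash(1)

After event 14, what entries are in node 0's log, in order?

[1] timeout(0) → N0(cand t1 [-])
[2] deliver 0→2 → N2(foll t1 [-])
[3] deliver 2→0 → N0(lead t1 [-])
[4] propose(0,'s') → N0(lead t1 [s])
[5] deliver 0→2 → N2(foll t1 [s])
[6] deliver 2→0 → ∅
[7] deliver 0→1 → N1(foll t1 [-])
[8] deliver 1→0 → ∅
[9] timeout(1) → N1(cand t2 [-])
[10] deliver 1→2 → N2(foll t2 [s])
[11] deliver 2→1 → N1(lead t2 [-])
[12] deliver 1→0 → N0(foll t2 [s])
[13] deliver 2→1 → ∅
[14] crash(1) → N1(✗lead t2 [-])

s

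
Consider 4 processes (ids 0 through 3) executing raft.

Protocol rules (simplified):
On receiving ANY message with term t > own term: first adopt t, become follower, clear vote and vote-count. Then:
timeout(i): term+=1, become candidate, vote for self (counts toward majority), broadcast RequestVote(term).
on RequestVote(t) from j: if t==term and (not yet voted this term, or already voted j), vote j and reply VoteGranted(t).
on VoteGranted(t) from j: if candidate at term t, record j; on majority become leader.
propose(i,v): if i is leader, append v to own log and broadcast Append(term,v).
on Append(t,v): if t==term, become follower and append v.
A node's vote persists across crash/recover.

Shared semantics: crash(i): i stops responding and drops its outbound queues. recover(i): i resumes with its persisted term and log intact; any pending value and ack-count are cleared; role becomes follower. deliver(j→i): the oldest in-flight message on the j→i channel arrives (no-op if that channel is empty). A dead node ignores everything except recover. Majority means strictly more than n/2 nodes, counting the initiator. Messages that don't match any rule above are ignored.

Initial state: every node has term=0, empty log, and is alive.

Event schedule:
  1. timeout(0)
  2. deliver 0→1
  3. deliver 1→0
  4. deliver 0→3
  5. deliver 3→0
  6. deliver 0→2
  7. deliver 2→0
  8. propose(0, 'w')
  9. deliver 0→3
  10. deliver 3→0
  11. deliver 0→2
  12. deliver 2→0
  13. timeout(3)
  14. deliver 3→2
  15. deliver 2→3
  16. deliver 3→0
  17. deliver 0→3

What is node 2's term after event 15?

[1] timeout(0) → N0(cand t1 [-])
[2] deliver 0→1 → N1(foll t1 [-])
[3] deliver 1→0 → ∅
[4] deliver 0→3 → N3(foll t1 [-])
[5] deliver 3→0 → N0(lead t1 [-])
[6] deliver 0→2 → N2(foll t1 [-])
[7] deliver 2→0 → ∅
[8] propose(0,'w') → N0(lead t1 [w])
[9] deliver 0→3 → N3(foll t1 [w])
[10] deliver 3→0 → ∅
[11] deliver 0→2 → N2(foll t1 [w])
[12] deliver 2→0 → ∅
[13] timeout(3) → N3(cand t2 [w])
[14] deliver 3→2 → N2(foll t2 [w])
[15] deliver 2→3 → ∅

2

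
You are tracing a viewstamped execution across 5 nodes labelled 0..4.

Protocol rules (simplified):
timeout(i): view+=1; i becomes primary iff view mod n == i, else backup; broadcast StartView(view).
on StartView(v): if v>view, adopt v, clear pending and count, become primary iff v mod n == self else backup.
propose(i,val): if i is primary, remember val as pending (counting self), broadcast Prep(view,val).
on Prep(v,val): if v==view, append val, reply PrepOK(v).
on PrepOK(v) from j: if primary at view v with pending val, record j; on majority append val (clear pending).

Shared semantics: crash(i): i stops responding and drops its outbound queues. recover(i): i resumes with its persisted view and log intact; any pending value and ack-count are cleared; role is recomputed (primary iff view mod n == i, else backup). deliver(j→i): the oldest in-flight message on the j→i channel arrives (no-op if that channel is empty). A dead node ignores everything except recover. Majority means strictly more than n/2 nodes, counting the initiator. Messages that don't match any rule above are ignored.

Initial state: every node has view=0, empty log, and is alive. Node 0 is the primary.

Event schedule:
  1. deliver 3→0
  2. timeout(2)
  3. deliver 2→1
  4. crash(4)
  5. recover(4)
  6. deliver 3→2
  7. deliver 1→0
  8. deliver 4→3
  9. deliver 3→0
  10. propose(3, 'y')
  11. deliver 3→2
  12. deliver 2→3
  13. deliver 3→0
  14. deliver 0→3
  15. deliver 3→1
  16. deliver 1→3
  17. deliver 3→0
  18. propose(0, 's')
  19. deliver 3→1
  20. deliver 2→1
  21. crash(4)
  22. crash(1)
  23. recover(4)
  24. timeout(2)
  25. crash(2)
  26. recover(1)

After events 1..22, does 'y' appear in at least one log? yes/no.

[1] deliver 3→0 → ∅
[2] timeout(2) → N2(back v1 [-])
[3] deliver 2→1 → N1(prim v1 [-])
[4] crash(4) → N4(✗back v0 [-])
[5] recover(4) → N4(back v0 [-])
[6] deliver 3→2 → ∅
[7] deliver 1→0 → ∅
[8] deliver 4→3 → ∅
[9] deliver 3→0 → ∅
[10] propose(3,'y') → ∅
[11] deliver 3→2 → ∅
[12] deliver 2→3 → N3(back v1 [-])
[13] deliver 3→0 → ∅
[14] deliver 0→3 → ∅
[15] deliver 3→1 → ∅
[16] deliver 1→3 → ∅
[17] deliver 3→0 → ∅
[18] propose(0,'s') → ∅
[19] deliver 3→1 → ∅
[20] deliver 2→1 → ∅
[21] crash(4) → N4(✗back v0 [-])
[22] crash(1) → N1(✗prim v1 [-])

no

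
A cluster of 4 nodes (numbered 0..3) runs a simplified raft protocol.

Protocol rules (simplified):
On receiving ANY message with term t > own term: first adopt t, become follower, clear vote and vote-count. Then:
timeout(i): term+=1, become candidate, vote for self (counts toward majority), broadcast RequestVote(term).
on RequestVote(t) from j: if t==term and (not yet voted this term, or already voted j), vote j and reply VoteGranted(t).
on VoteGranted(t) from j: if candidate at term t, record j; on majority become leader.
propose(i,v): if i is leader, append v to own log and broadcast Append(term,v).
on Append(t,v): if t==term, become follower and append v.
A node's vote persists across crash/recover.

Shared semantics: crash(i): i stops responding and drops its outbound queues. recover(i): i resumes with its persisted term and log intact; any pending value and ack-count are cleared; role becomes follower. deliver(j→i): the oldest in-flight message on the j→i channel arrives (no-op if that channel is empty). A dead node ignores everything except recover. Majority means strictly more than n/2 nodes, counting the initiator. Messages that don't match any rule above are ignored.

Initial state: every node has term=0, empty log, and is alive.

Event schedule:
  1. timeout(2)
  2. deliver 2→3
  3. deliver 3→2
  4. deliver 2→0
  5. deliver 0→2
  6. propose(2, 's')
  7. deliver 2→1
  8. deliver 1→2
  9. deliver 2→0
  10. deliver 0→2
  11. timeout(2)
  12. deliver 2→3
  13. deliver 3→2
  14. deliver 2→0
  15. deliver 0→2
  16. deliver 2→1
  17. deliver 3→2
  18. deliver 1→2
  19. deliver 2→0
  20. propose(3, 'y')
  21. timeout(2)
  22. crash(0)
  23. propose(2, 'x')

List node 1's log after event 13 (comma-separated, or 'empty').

empty

e1 timeout(2): 2[cand,t=1,-]
e2 deliver 2→3: 3[foll,t=1,-]
e3 deliver 3→2: ·
e4 deliver 2→0: 0[foll,t=1,-]
e5 deliver 0→2: 2[lead,t=1,-]
e6 propose(2,'s'): 2[lead,t=1,s]
e7 deliver 2→1: 1[foll,t=1,-]
e8 deliver 1→2: ·
e9 deliver 2→0: 0[foll,t=1,s]
e10 deliver 0→2: ·
e11 timeout(2): 2[cand,t=2,s]
e12 deliver 2→3: 3[foll,t=1,s]
e13 deliver 3→2: ·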